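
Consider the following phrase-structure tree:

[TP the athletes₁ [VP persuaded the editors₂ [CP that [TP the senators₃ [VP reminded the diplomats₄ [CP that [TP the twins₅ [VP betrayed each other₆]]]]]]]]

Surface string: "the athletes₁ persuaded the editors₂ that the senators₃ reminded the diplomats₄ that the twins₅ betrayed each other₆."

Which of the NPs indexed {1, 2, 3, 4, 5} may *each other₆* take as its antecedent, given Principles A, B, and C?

*each other* is an anaphor, so Principle A applies: it must be bound in its binding domain.
Binding domain of *each other₆*: the embedded TP, whose subject is the twins₅.
*the athletes₁* c-commands the anaphor but is outside its binding domain → cannot satisfy Principle A.
*the editors₂* c-commands the anaphor but is outside its binding domain → cannot satisfy Principle A.
*the senators₃* c-commands the anaphor but is outside its binding domain → cannot satisfy Principle A.
*the diplomats₄* c-commands the anaphor but is outside its binding domain → cannot satisfy Principle A.
*the twins₅* c-commands the anaphor within its binding domain → licit binder.

{5}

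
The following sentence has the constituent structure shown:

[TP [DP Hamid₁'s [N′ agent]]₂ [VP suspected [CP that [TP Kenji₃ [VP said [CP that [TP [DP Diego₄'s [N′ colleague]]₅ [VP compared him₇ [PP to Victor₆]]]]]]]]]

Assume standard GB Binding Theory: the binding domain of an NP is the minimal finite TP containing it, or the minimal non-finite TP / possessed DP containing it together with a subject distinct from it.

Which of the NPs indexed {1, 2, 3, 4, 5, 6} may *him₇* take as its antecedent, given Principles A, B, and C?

{1, 2, 3, 4}

*him* is a pronoun, so Principle B applies: it must be free in its binding domain.
Binding domain of *him₇*: the embedded TP, whose subject is [Diego₄'s colleague]₅.
*Hamid₁* and the pronoun do not c-command one another → neither Principle B nor Principle C is at stake; coindexation permitted.
*[Hamid₁'s agent]₂* c-commands the pronoun but from outside its binding domain, and is not c-commanded by it → coindexation permitted.
*Kenji₃* c-commands the pronoun but from outside its binding domain, and is not c-commanded by it → coindexation permitted.
*Diego₄* and the pronoun do not c-command one another → neither Principle B nor Principle C is at stake; coindexation permitted.
*[Diego₄'s colleague]₅* c-commands the pronoun within its binding domain → coindexation would violate Principle B.
*Victor₆*: the pronoun c-commands this R-expression → coindexation would violate Principle C on *Victor₆*.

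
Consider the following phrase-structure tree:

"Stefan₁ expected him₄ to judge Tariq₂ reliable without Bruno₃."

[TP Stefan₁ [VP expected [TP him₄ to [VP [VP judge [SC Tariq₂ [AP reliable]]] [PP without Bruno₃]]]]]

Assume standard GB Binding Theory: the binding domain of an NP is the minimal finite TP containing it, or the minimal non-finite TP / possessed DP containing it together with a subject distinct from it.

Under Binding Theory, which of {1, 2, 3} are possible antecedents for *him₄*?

none

*him* is a pronoun, so Principle B applies: it must be free in its binding domain.
Binding domain of *him₄*: the matrix TP, whose subject is Stefan₁.
*Stefan₁* c-commands the pronoun within its binding domain → coindexation would violate Principle B.
*Tariq₂*: the pronoun c-commands this R-expression → coindexation would violate Principle C on *Tariq₂*.
*Bruno₃*: the pronoun c-commands this R-expression → coindexation would violate Principle C on *Bruno₃*.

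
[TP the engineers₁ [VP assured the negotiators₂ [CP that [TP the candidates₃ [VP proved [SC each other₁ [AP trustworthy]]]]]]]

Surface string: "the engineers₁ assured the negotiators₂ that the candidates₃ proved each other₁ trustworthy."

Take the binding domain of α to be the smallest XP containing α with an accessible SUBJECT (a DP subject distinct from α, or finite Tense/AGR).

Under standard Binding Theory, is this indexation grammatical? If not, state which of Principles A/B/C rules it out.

Principle A

The two coindexed NPs are *the engineers₁* and *each other₁*.
*each other₁* is an anaphor. Principle A requires it to be bound within its binding domain — the embedded TP, whose subject is the candidates₃.
Within that domain it is c-commanded by *the candidates₃*, which does not share its index.
*the engineers₁* does c-command the anaphor, but from outside its binding domain.
The anaphor is unbound in its domain → Principle A violation.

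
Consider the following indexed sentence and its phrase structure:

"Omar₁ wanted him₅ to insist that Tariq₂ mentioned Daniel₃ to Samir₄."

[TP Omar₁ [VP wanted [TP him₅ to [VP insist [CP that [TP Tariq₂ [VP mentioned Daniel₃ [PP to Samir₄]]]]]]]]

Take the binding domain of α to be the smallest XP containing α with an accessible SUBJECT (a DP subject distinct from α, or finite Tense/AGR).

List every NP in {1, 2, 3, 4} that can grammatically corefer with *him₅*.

none

*him* is a pronoun, so Principle B applies: it must be free in its binding domain.
Binding domain of *him₅*: the matrix TP, whose subject is Omar₁.
*Omar₁* c-commands the pronoun within its binding domain → coindexation would violate Principle B.
*Tariq₂*: the pronoun c-commands this R-expression → coindexation would violate Principle C on *Tariq₂*.
*Daniel₃*: the pronoun c-commands this R-expression → coindexation would violate Principle C on *Daniel₃*.
*Samir₄*: the pronoun c-commands this R-expression → coindexation would violate Principle C on *Samir₄*.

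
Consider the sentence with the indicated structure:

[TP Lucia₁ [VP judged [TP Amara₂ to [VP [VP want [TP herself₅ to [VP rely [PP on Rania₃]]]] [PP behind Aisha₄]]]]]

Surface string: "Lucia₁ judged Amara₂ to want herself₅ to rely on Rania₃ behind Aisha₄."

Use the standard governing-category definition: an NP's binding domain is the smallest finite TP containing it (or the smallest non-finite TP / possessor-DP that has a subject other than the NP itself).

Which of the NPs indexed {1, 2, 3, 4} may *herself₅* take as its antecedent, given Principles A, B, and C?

{2}

*herself* is an anaphor, so Principle A applies: it must be bound in its binding domain.
Binding domain of *herself₅*: the embedded TP, whose subject is Amara₂.
*Lucia₁* c-commands the anaphor but is outside its binding domain → cannot satisfy Principle A.
*Amara₂* c-commands the anaphor within its binding domain → licit binder.
*Rania₃* does not c-command the anaphor → cannot bind it.
*Aisha₄* does not c-command the anaphor → cannot bind it.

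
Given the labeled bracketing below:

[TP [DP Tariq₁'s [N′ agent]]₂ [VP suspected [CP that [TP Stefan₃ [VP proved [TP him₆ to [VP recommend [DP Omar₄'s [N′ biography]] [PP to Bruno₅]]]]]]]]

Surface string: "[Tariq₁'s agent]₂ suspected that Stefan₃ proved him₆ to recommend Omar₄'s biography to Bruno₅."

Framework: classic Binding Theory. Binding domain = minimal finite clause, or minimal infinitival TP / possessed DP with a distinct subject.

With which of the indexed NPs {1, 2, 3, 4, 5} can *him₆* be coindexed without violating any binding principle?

*him* is a pronoun, so Principle B applies: it must be free in its binding domain.
Binding domain of *him₆*: the embedded TP, whose subject is Stefan₃.
*Tariq₁* and the pronoun do not c-command one another → neither Principle B nor Principle C is at stake; coindexation permitted.
*[Tariq₁'s agent]₂* c-commands the pronoun but from outside its binding domain, and is not c-commanded by it → coindexation permitted.
*Stefan₃* c-commands the pronoun within its binding domain → coindexation would violate Principle B.
*Omar₄*: the pronoun c-commands this R-expression → coindexation would violate Principle C on *Omar₄*.
*Bruno₅*: the pronoun c-commands this R-expression → coindexation would violate Principle C on *Bruno₅*.

{1, 2}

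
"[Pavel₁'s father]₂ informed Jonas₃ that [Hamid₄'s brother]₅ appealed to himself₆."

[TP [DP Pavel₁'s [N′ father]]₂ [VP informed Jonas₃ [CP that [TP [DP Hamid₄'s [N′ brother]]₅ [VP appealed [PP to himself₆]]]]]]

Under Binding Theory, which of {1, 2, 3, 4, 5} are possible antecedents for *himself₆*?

*himself* is an anaphor, so Principle A applies: it must be bound in its binding domain.
Binding domain of *himself₆*: the embedded TP, whose subject is [Hamid₄'s brother]₅.
*Pavel₁* does not c-command the anaphor → cannot bind it.
*[Pavel₁'s father]₂* c-commands the anaphor but is outside its binding domain → cannot satisfy Principle A.
*Jonas₃* c-commands the anaphor but is outside its binding domain → cannot satisfy Principle A.
*Hamid₄* does not c-command the anaphor → cannot bind it.
*[Hamid₄'s brother]₅* c-commands the anaphor within its binding domain → licit binder.

{5}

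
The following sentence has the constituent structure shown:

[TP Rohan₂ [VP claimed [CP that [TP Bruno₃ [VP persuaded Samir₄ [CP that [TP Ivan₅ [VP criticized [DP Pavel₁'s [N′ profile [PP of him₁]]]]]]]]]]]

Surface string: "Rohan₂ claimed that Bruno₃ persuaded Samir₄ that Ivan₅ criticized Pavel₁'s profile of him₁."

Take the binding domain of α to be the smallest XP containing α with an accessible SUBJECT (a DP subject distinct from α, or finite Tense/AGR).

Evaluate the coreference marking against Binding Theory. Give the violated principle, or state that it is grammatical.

The two coindexed NPs are *Pavel₁* and *him₁*.
*him₁* is a pronoun. Its binding domain is the possessed DP, whose subject is Pavel₁.
*Pavel₁* c-commands it within that domain and carries the same index.
The pronoun is locally bound → Principle B violation.

Principle B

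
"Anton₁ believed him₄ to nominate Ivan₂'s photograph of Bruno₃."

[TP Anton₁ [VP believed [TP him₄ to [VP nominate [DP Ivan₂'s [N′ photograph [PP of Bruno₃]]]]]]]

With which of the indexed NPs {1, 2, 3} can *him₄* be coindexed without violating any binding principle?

*him* is a pronoun, so Principle B applies: it must be free in its binding domain.
Binding domain of *him₄*: the matrix TP, whose subject is Anton₁.
*Anton₁* c-commands the pronoun within its binding domain → coindexation would violate Principle B.
*Ivan₂*: the pronoun c-commands this R-expression → coindexation would violate Principle C on *Ivan₂*.
*Bruno₃*: the pronoun c-commands this R-expression → coindexation would violate Principle C on *Bruno₃*.

none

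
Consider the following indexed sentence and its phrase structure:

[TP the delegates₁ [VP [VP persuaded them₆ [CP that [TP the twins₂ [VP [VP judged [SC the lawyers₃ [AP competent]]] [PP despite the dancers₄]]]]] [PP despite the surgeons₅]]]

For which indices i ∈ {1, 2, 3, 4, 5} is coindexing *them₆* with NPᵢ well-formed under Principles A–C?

*them* is a pronoun, so Principle B applies: it must be free in its binding domain.
Binding domain of *them₆*: the matrix TP, whose subject is the delegates₁.
*the delegates₁* c-commands the pronoun within its binding domain → coindexation would violate Principle B.
*the twins₂*: the pronoun c-commands this R-expression → coindexation would violate Principle C on *the twins₂*.
*the lawyers₃*: the pronoun c-commands this R-expression → coindexation would violate Principle C on *the lawyers₃*.
*the dancers₄*: the pronoun c-commands this R-expression → coindexation would violate Principle C on *the dancers₄*.
*the surgeons₅* and the pronoun do not c-command one another → neither Principle B nor Principle C is at stake; coindexation permitted.

{5}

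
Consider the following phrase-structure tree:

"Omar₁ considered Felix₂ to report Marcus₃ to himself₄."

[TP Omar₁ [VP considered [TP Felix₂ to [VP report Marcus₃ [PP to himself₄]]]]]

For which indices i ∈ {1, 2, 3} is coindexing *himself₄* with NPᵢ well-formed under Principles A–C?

{2, 3}

*himself* is an anaphor, so Principle A applies: it must be bound in its binding domain.
Binding domain of *himself₄*: the embedded TP, whose subject is Felix₂.
*Omar₁* c-commands the anaphor but is outside its binding domain → cannot satisfy Principle A.
*Felix₂* c-commands the anaphor within its binding domain → licit binder.
*Marcus₃* c-commands the anaphor within its binding domain → licit binder.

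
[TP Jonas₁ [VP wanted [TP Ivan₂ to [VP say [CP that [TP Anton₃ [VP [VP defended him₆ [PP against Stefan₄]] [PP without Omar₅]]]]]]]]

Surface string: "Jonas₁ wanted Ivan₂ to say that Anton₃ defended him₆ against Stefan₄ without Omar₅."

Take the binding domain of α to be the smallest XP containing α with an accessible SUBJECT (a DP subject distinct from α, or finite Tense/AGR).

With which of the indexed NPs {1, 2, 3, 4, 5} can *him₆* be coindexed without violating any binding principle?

{1, 2, 5}

*him* is a pronoun, so Principle B applies: it must be free in its binding domain.
Binding domain of *him₆*: the embedded TP, whose subject is Anton₃.
*Jonas₁* c-commands the pronoun but from outside its binding domain, and is not c-commanded by it → coindexation permitted.
*Ivan₂* c-commands the pronoun but from outside its binding domain, and is not c-commanded by it → coindexation permitted.
*Anton₃* c-commands the pronoun within its binding domain → coindexation would violate Principle B.
*Stefan₄*: the pronoun c-commands this R-expression → coindexation would violate Principle C on *Stefan₄*.
*Omar₅* and the pronoun do not c-command one another → neither Principle B nor Principle C is at stake; coindexation permitted.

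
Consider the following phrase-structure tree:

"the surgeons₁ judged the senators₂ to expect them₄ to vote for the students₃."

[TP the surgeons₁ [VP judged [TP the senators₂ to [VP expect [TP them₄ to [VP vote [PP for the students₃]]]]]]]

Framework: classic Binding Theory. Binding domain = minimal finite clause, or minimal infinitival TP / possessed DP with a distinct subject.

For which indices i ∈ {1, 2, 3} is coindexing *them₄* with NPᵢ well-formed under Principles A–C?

{1}

*them* is a pronoun, so Principle B applies: it must be free in its binding domain.
Binding domain of *them₄*: the embedded TP, whose subject is the senators₂.
*the surgeons₁* c-commands the pronoun but from outside its binding domain, and is not c-commanded by it → coindexation permitted.
*the senators₂* c-commands the pronoun within its binding domain → coindexation would violate Principle B.
*the students₃*: the pronoun c-commands this R-expression → coindexation would violate Principle C on *the students₃*.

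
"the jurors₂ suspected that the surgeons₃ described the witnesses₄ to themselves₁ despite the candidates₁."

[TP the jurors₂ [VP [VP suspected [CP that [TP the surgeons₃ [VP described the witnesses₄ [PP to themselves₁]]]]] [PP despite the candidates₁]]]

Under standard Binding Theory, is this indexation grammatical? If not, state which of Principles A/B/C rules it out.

The two coindexed NPs are *the candidates₁* and *themselves₁*.
*themselves₁* is an anaphor. Principle A requires it to be bound within its binding domain — the embedded TP, whose subject is the surgeons₃.
Within that domain it is c-commanded by *the surgeons₃*, *the witnesses₄*, none of which share its index.
*the candidates₁* does not c-command the anaphor at all.
The anaphor is unbound in its domain → Principle A violation.

Principle A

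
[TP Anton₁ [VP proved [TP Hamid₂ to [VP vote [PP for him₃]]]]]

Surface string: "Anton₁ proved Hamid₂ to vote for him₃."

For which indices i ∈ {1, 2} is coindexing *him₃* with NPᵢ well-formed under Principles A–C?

*him* is a pronoun, so Principle B applies: it must be free in its binding domain.
Binding domain of *him₃*: the embedded TP, whose subject is Hamid₂.
*Anton₁* c-commands the pronoun but from outside its binding domain, and is not c-commanded by it → coindexation permitted.
*Hamid₂* c-commands the pronoun within its binding domain → coindexation would violate Principle B.

{1}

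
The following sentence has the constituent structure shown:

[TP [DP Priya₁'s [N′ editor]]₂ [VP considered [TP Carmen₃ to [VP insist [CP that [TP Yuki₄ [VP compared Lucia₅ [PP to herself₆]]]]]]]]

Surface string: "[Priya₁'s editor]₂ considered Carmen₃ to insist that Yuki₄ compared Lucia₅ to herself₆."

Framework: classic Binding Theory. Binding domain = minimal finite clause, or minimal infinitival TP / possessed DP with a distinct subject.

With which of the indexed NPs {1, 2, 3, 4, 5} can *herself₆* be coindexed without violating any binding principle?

*herself* is an anaphor, so Principle A applies: it must be bound in its binding domain.
Binding domain of *herself₆*: the embedded TP, whose subject is Yuki₄.
*Priya₁* does not c-command the anaphor → cannot bind it.
*[Priya₁'s editor]₂* c-commands the anaphor but is outside its binding domain → cannot satisfy Principle A.
*Carmen₃* c-commands the anaphor but is outside its binding domain → cannot satisfy Principle A.
*Yuki₄* c-commands the anaphor within its binding domain → licit binder.
*Lucia₅* c-commands the anaphor within its binding domain → licit binder.

{4, 5}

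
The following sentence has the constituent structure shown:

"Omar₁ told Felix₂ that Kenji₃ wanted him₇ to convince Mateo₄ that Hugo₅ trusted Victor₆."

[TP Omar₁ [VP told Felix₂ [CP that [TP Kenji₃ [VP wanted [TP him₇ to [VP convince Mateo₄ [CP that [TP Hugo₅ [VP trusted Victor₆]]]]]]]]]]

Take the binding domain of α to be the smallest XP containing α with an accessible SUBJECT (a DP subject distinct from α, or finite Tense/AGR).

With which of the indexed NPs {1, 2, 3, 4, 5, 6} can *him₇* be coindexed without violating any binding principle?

{1, 2}

*him* is a pronoun, so Principle B applies: it must be free in its binding domain.
Binding domain of *him₇*: the embedded TP, whose subject is Kenji₃.
*Omar₁* c-commands the pronoun but from outside its binding domain, and is not c-commanded by it → coindexation permitted.
*Felix₂* c-commands the pronoun but from outside its binding domain, and is not c-commanded by it → coindexation permitted.
*Kenji₃* c-commands the pronoun within its binding domain → coindexation would violate Principle B.
*Mateo₄*: the pronoun c-commands this R-expression → coindexation would violate Principle C on *Mateo₄*.
*Hugo₅*: the pronoun c-commands this R-expression → coindexation would violate Principle C on *Hugo₅*.
*Victor₆*: the pronoun c-commands this R-expression → coindexation would violate Principle C on *Victor₆*.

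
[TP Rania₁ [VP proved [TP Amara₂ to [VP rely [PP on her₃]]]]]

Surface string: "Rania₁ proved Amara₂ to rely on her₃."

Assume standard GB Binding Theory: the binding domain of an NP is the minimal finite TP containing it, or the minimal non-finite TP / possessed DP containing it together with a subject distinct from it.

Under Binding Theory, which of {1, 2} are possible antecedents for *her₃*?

*her* is a pronoun, so Principle B applies: it must be free in its binding domain.
Binding domain of *her₃*: the embedded TP, whose subject is Amara₂.
*Rania₁* c-commands the pronoun but from outside its binding domain, and is not c-commanded by it → coindexation permitted.
*Amara₂* c-commands the pronoun within its binding domain → coindexation would violate Principle B.

{1}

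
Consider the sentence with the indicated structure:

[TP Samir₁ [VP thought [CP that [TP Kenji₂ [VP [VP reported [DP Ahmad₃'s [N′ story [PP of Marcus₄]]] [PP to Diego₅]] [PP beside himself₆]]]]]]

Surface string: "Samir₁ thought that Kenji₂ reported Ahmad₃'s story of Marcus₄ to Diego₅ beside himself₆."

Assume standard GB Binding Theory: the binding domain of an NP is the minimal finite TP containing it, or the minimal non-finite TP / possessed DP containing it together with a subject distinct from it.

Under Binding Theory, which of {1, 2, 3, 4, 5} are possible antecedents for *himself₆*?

*himself* is an anaphor, so Principle A applies: it must be bound in its binding domain.
Binding domain of *himself₆*: the embedded TP, whose subject is Kenji₂.
*Samir₁* c-commands the anaphor but is outside its binding domain → cannot satisfy Principle A.
*Kenji₂* c-commands the anaphor within its binding domain → licit binder.
*Ahmad₃* does not c-command the anaphor → cannot bind it.
*Marcus₄* does not c-command the anaphor → cannot bind it.
*Diego₅* does not c-command the anaphor → cannot bind it.

{2}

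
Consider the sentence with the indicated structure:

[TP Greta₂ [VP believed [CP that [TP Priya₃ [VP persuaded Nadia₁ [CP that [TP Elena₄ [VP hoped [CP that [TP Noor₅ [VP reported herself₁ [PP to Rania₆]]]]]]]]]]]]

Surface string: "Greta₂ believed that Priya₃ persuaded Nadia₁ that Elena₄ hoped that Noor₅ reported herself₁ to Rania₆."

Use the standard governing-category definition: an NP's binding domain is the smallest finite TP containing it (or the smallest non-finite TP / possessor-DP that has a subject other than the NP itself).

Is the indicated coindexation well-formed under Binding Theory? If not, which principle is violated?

The two coindexed NPs are *Nadia₁* and *herself₁*.
*herself₁* is an anaphor. Principle A requires it to be bound within its binding domain — the embedded TP, whose subject is Noor₅.
Within that domain it is c-commanded by *Noor₅*, which does not share its index.
*Nadia₁* does c-command the anaphor, but from outside its binding domain.
The anaphor is unbound in its domain → Principle A violation.

Principle A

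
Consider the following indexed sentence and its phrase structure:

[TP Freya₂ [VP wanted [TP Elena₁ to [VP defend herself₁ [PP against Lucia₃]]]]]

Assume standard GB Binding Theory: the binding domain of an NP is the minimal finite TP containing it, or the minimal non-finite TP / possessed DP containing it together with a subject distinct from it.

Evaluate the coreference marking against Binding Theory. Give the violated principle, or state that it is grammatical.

The two coindexed NPs are *Elena₁* and *herself₁*.
*herself₁* is an anaphor; its binding domain is the embedded TP, whose subject is Elena₁. *Elena₁* c-commands it within that domain and shares its index, so Principle A is satisfied.
*Elena₁* is an R-expression; *herself₁* does not c-command it, and no other NP shares its index, so Principle C is satisfied.
All principles are respected.

grammatical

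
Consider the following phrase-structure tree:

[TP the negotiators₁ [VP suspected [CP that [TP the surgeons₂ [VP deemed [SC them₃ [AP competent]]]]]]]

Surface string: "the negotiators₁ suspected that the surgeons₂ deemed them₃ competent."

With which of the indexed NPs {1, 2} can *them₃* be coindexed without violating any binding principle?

*them* is a pronoun, so Principle B applies: it must be free in its binding domain.
Binding domain of *them₃*: the embedded TP, whose subject is the surgeons₂.
*the negotiators₁* c-commands the pronoun but from outside its binding domain, and is not c-commanded by it → coindexation permitted.
*the surgeons₂* c-commands the pronoun within its binding domain → coindexation would violate Principle B.

{1}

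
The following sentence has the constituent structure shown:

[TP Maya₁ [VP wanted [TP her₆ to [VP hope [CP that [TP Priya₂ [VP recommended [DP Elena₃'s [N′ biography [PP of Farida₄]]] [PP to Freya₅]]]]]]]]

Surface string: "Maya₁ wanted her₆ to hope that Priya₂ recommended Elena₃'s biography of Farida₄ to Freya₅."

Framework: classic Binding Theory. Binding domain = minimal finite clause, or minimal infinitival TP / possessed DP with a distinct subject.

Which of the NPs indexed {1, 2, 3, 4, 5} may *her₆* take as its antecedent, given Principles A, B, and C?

none

*her* is a pronoun, so Principle B applies: it must be free in its binding domain.
Binding domain of *her₆*: the matrix TP, whose subject is Maya₁.
*Maya₁* c-commands the pronoun within its binding domain → coindexation would violate Principle B.
*Priya₂*: the pronoun c-commands this R-expression → coindexation would violate Principle C on *Priya₂*.
*Elena₃*: the pronoun c-commands this R-expression → coindexation would violate Principle C on *Elena₃*.
*Farida₄*: the pronoun c-commands this R-expression → coindexation would violate Principle C on *Farida₄*.
*Freya₅*: the pronoun c-commands this R-expression → coindexation would violate Principle C on *Freya₅*.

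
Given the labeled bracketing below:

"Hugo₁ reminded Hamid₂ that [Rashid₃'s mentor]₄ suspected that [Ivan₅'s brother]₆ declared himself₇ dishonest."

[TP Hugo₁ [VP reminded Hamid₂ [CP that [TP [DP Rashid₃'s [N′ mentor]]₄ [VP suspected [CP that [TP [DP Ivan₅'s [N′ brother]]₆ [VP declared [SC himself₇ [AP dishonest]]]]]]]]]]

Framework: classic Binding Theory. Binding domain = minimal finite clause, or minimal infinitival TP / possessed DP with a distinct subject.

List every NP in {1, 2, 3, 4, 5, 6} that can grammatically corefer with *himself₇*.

*himself* is an anaphor, so Principle A applies: it must be bound in its binding domain.
Binding domain of *himself₇*: the embedded TP, whose subject is [Ivan₅'s brother]₆.
*Hugo₁* c-commands the anaphor but is outside its binding domain → cannot satisfy Principle A.
*Hamid₂* c-commands the anaphor but is outside its binding domain → cannot satisfy Principle A.
*Rashid₃* does not c-command the anaphor → cannot bind it.
*[Rashid₃'s mentor]₄* c-commands the anaphor but is outside its binding domain → cannot satisfy Principle A.
*Ivan₅* does not c-command the anaphor → cannot bind it.
*[Ivan₅'s brother]₆* c-commands the anaphor within its binding domain → licit binder.

{6}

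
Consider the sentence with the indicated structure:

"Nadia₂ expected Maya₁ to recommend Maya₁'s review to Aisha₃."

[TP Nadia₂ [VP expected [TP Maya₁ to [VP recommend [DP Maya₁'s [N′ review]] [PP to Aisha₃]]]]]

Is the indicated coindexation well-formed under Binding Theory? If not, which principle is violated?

Principle C

The two coindexed NPs are *Maya₁* (the lower occurrence) and *Maya₁* (the higher occurrence).
*Maya₁* (the lower occurrence) is an R-expression. Principle C requires it to be free everywhere.
*Maya₁* (the higher occurrence) c-commands it and carries the same index.
The R-expression is bound → Principle C violation.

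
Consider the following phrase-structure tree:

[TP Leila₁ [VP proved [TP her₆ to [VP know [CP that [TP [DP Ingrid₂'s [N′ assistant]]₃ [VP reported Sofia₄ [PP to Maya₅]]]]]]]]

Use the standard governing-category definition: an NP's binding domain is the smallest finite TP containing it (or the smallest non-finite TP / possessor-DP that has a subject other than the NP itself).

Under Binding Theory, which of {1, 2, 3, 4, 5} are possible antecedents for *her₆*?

none

*her* is a pronoun, so Principle B applies: it must be free in its binding domain.
Binding domain of *her₆*: the matrix TP, whose subject is Leila₁.
*Leila₁* c-commands the pronoun within its binding domain → coindexation would violate Principle B.
*Ingrid₂*: the pronoun c-commands this R-expression → coindexation would violate Principle C on *Ingrid₂*.
*[Ingrid₂'s assistant]₃*: the pronoun c-commands this R-expression → coindexation would violate Principle C on *[Ingrid₂'s assistant]₃*.
*Sofia₄*: the pronoun c-commands this R-expression → coindexation would violate Principle C on *Sofia₄*.
*Maya₅*: the pronoun c-commands this R-expression → coindexation would violate Principle C on *Maya₅*.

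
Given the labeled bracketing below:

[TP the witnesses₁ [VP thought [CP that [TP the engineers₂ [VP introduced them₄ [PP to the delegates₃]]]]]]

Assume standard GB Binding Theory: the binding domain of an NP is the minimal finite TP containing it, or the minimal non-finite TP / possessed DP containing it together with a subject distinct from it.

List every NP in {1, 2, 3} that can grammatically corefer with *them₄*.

*them* is a pronoun, so Principle B applies: it must be free in its binding domain.
Binding domain of *them₄*: the embedded TP, whose subject is the engineers₂.
*the witnesses₁* c-commands the pronoun but from outside its binding domain, and is not c-commanded by it → coindexation permitted.
*the engineers₂* c-commands the pronoun within its binding domain → coindexation would violate Principle B.
*the delegates₃*: the pronoun c-commands this R-expression → coindexation would violate Principle C on *the delegates₃*.

{1}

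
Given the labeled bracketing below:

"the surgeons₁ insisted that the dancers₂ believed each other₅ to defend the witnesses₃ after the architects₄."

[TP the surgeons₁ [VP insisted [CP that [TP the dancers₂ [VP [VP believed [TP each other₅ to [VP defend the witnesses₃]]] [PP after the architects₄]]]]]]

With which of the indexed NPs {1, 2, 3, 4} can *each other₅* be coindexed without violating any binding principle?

*each other* is an anaphor, so Principle A applies: it must be bound in its binding domain.
Binding domain of *each other₅*: the embedded TP, whose subject is the dancers₂.
*the surgeons₁* c-commands the anaphor but is outside its binding domain → cannot satisfy Principle A.
*the dancers₂* c-commands the anaphor within its binding domain → licit binder.
*the witnesses₃* does not c-command the anaphor → cannot bind it.
*the architects₄* does not c-command the anaphor → cannot bind it.

{2}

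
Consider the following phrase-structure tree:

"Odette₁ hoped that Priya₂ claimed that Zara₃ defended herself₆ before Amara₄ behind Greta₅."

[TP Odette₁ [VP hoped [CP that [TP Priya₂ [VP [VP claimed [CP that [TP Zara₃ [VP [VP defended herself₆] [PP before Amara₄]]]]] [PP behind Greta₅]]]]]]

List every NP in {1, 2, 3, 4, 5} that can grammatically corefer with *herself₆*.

*herself* is an anaphor, so Principle A applies: it must be bound in its binding domain.
Binding domain of *herself₆*: the embedded TP, whose subject is Zara₃.
*Odette₁* c-commands the anaphor but is outside its binding domain → cannot satisfy Principle A.
*Priya₂* c-commands the anaphor but is outside its binding domain → cannot satisfy Principle A.
*Zara₃* c-commands the anaphor within its binding domain → licit binder.
*Amara₄* does not c-command the anaphor → cannot bind it.
*Greta₅* does not c-command the anaphor → cannot bind it.

{3}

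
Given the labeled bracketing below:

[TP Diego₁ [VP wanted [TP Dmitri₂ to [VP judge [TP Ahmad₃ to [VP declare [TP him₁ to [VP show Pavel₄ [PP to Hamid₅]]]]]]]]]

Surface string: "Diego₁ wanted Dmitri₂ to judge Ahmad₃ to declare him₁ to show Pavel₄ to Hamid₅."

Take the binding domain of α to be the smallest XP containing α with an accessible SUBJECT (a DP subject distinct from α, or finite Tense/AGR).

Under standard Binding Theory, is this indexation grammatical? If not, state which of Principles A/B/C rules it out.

grammatical

The two coindexed NPs are *Diego₁* and *him₁*.
*him₁* is a pronoun; its binding domain is the embedded TP, whose subject is Ahmad₃. Within that domain it is c-commanded only by *Ahmad₃*, which carries a different index — the pronoun is free locally, so Principle B holds.
*Diego₁* is an R-expression; *him₁* does not c-command it, and no other NP shares its index, so Principle C is satisfied.
All principles are respected.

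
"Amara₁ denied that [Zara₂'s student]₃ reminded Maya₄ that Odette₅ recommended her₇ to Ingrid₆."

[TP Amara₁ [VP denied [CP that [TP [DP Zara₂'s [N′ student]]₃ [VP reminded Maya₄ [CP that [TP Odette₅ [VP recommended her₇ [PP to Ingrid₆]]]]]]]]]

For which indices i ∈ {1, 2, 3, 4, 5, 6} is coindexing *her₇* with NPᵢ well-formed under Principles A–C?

*her* is a pronoun, so Principle B applies: it must be free in its binding domain.
Binding domain of *her₇*: the embedded TP, whose subject is Odette₅.
*Amara₁* c-commands the pronoun but from outside its binding domain, and is not c-commanded by it → coindexation permitted.
*Zara₂* and the pronoun do not c-command one another → neither Principle B nor Principle C is at stake; coindexation permitted.
*[Zara₂'s student]₃* c-commands the pronoun but from outside its binding domain, and is not c-commanded by it → coindexation permitted.
*Maya₄* c-commands the pronoun but from outside its binding domain, and is not c-commanded by it → coindexation permitted.
*Odette₅* c-commands the pronoun within its binding domain → coindexation would violate Principle B.
*Ingrid₆*: the pronoun c-commands this R-expression → coindexation would violate Principle C on *Ingrid₆*.

{1, 2, 3, 4}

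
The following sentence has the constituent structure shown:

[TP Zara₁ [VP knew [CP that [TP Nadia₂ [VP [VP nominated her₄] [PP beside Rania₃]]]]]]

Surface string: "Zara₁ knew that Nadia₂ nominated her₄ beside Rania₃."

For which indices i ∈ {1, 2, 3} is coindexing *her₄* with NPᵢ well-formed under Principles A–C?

*her* is a pronoun, so Principle B applies: it must be free in its binding domain.
Binding domain of *her₄*: the embedded TP, whose subject is Nadia₂.
*Zara₁* c-commands the pronoun but from outside its binding domain, and is not c-commanded by it → coindexation permitted.
*Nadia₂* c-commands the pronoun within its binding domain → coindexation would violate Principle B.
*Rania₃* and the pronoun do not c-command one another → neither Principle B nor Principle C is at stake; coindexation permitted.

{1, 3}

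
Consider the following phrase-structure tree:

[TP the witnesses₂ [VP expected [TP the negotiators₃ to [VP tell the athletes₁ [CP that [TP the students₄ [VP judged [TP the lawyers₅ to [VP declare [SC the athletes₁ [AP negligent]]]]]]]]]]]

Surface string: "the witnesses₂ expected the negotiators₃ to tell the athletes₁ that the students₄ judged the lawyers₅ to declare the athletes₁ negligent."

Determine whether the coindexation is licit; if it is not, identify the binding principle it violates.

The two coindexed NPs are *the athletes₁* (the lower occurrence) and *the athletes₁* (the higher occurrence).
*the athletes₁* (the lower occurrence) is an R-expression. Principle C requires it to be free everywhere.
*the athletes₁* (the higher occurrence) c-commands it and carries the same index.
The R-expression is bound → Principle C violation.

Principle C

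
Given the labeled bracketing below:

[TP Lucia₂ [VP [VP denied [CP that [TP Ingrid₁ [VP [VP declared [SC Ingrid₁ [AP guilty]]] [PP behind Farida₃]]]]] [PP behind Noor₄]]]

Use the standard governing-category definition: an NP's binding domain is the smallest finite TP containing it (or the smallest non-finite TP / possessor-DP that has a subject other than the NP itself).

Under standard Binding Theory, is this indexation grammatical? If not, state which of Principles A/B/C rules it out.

Principle C

The two coindexed NPs are *Ingrid₁* (the higher occurrence) and *Ingrid₁* (the lower occurrence).
*Ingrid₁* (the lower occurrence) is an R-expression. Principle C requires it to be free everywhere.
*Ingrid₁* (the higher occurrence) c-commands it and carries the same index.
The R-expression is bound → Principle C violation.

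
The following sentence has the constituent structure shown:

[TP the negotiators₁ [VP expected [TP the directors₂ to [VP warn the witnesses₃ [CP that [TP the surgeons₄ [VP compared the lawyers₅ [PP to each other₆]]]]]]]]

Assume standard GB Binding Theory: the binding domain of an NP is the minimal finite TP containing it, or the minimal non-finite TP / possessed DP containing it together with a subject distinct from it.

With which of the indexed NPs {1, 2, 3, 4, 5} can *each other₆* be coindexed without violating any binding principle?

{4, 5}

*each other* is an anaphor, so Principle A applies: it must be bound in its binding domain.
Binding domain of *each other₆*: the embedded TP, whose subject is the surgeons₄.
*the negotiators₁* c-commands the anaphor but is outside its binding domain → cannot satisfy Principle A.
*the directors₂* c-commands the anaphor but is outside its binding domain → cannot satisfy Principle A.
*the witnesses₃* c-commands the anaphor but is outside its binding domain → cannot satisfy Principle A.
*the surgeons₄* c-commands the anaphor within its binding domain → licit binder.
*the lawyers₅* c-commands the anaphor within its binding domain → licit binder.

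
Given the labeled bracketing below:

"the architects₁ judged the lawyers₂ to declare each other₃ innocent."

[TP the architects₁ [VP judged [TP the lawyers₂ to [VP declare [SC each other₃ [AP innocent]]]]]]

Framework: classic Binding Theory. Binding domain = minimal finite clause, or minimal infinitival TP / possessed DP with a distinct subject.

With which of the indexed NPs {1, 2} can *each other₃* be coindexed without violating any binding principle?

*each other* is an anaphor, so Principle A applies: it must be bound in its binding domain.
Binding domain of *each other₃*: the embedded TP, whose subject is the lawyers₂.
*the architects₁* c-commands the anaphor but is outside its binding domain → cannot satisfy Principle A.
*the lawyers₂* c-commands the anaphor within its binding domain → licit binder.

{2}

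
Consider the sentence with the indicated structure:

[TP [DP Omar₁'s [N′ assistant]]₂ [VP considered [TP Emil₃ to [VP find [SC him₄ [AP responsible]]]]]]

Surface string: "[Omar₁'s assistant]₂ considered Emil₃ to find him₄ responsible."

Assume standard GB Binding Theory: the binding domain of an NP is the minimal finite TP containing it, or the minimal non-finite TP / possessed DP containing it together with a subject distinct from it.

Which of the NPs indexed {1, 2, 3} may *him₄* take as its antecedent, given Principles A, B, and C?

*him* is a pronoun, so Principle B applies: it must be free in its binding domain.
Binding domain of *him₄*: the embedded TP, whose subject is Emil₃.
*Omar₁* and the pronoun do not c-command one another → neither Principle B nor Principle C is at stake; coindexation permitted.
*[Omar₁'s assistant]₂* c-commands the pronoun but from outside its binding domain, and is not c-commanded by it → coindexation permitted.
*Emil₃* c-commands the pronoun within its binding domain → coindexation would violate Principle B.

{1, 2}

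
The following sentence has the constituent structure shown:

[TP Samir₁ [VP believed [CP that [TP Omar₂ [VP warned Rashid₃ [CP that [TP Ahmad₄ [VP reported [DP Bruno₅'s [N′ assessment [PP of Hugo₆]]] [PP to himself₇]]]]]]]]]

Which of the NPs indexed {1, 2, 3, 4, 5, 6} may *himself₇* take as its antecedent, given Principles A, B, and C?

*himself* is an anaphor, so Principle A applies: it must be bound in its binding domain.
Binding domain of *himself₇*: the embedded TP, whose subject is Ahmad₄.
*Samir₁* c-commands the anaphor but is outside its binding domain → cannot satisfy Principle A.
*Omar₂* c-commands the anaphor but is outside its binding domain → cannot satisfy Principle A.
*Rashid₃* c-commands the anaphor but is outside its binding domain → cannot satisfy Principle A.
*Ahmad₄* c-commands the anaphor within its binding domain → licit binder.
*Bruno₅* does not c-command the anaphor → cannot bind it.
*Hugo₆* does not c-command the anaphor → cannot bind it.

{4}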